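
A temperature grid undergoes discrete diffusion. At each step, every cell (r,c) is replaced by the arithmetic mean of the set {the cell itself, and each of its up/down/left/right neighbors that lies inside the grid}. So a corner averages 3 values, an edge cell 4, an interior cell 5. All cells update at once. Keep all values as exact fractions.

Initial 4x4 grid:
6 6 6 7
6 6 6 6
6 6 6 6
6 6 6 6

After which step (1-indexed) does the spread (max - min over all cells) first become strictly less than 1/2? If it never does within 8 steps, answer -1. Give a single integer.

Step 1: max=19/3, min=6, spread=1/3
  -> spread < 1/2 first at step 1
Step 2: max=113/18, min=6, spread=5/18
Step 3: max=1337/216, min=6, spread=41/216
Step 4: max=39923/6480, min=6, spread=1043/6480
Step 5: max=1191953/194400, min=6, spread=25553/194400
Step 6: max=35663459/5832000, min=108079/18000, spread=645863/5832000
Step 7: max=1067401691/174960000, min=720971/120000, spread=16225973/174960000
Step 8: max=31970277983/5248800000, min=324701/54000, spread=409340783/5248800000

Answer: 1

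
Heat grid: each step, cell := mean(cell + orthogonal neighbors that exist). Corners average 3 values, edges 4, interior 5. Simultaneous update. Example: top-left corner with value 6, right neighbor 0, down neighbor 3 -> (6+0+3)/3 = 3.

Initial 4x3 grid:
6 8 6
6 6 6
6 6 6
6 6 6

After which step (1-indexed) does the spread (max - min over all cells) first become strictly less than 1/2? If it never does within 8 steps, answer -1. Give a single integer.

Answer: 3

Derivation:
Step 1: max=20/3, min=6, spread=2/3
Step 2: max=787/120, min=6, spread=67/120
Step 3: max=6917/1080, min=6, spread=437/1080
  -> spread < 1/2 first at step 3
Step 4: max=2749531/432000, min=3009/500, spread=29951/86400
Step 5: max=24543821/3888000, min=20408/3375, spread=206761/777600
Step 6: max=9787395571/1555200000, min=16365671/2700000, spread=14430763/62208000
Step 7: max=584979741689/93312000000, min=1313652727/216000000, spread=139854109/746496000
Step 8: max=35014791890251/5598720000000, min=118491228977/19440000000, spread=7114543559/44789760000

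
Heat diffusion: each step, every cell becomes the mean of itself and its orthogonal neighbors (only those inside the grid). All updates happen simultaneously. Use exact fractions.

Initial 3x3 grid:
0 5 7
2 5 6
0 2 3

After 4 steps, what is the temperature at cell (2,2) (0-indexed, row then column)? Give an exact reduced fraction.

Step 1: cell (2,2) = 11/3
Step 2: cell (2,2) = 137/36
Step 3: cell (2,2) = 1643/432
Step 4: cell (2,2) = 96241/25920
Full grid after step 4:
  20819/6480 657247/172800 18581/4320
  502097/172800 250739/72000 705347/172800
  69311/25920 30529/9600 96241/25920

Answer: 96241/25920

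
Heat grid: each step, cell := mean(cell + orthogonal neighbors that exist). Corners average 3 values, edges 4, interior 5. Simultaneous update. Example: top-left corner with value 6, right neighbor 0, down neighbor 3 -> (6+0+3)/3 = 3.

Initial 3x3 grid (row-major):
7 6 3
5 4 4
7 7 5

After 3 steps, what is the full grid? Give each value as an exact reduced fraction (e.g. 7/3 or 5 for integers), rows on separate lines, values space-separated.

Answer: 441/80 18271/3600 2573/540
80959/14400 5293/1000 4349/900
6271/1080 78359/14400 11087/2160

Derivation:
After step 1:
  6 5 13/3
  23/4 26/5 4
  19/3 23/4 16/3
After step 2:
  67/12 77/15 40/9
  1397/240 257/50 283/60
  107/18 1357/240 181/36
After step 3:
  441/80 18271/3600 2573/540
  80959/14400 5293/1000 4349/900
  6271/1080 78359/14400 11087/2160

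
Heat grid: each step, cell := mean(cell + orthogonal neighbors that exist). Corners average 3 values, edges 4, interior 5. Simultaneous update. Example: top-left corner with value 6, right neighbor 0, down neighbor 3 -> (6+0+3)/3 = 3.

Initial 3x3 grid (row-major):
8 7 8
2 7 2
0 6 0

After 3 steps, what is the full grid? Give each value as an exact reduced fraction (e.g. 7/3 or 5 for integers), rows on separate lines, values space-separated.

Answer: 11563/2160 40193/7200 11563/2160
66061/14400 27307/6000 66061/14400
3989/1080 53761/14400 3989/1080

Derivation:
After step 1:
  17/3 15/2 17/3
  17/4 24/5 17/4
  8/3 13/4 8/3
After step 2:
  209/36 709/120 209/36
  1043/240 481/100 1043/240
  61/18 803/240 61/18
After step 3:
  11563/2160 40193/7200 11563/2160
  66061/14400 27307/6000 66061/14400
  3989/1080 53761/14400 3989/1080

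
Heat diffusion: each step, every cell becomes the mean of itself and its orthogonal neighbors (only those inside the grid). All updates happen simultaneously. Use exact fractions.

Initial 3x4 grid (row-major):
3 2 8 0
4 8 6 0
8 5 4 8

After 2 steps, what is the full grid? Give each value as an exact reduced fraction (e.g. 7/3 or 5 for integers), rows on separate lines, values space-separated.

After step 1:
  3 21/4 4 8/3
  23/4 5 26/5 7/2
  17/3 25/4 23/4 4
After step 2:
  14/3 69/16 1027/240 61/18
  233/48 549/100 469/100 461/120
  53/9 17/3 53/10 53/12

Answer: 14/3 69/16 1027/240 61/18
233/48 549/100 469/100 461/120
53/9 17/3 53/10 53/12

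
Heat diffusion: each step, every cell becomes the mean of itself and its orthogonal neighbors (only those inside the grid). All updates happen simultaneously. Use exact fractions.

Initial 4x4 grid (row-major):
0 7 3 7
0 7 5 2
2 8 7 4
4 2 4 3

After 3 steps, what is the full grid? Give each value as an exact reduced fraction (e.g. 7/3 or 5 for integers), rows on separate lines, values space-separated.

After step 1:
  7/3 17/4 11/2 4
  9/4 27/5 24/5 9/2
  7/2 26/5 28/5 4
  8/3 9/2 4 11/3
After step 2:
  53/18 1049/240 371/80 14/3
  809/240 219/50 129/25 173/40
  817/240 121/25 118/25 533/120
  32/9 491/120 533/120 35/9
After step 3:
  3847/1080 29399/7200 3767/800 3271/720
  25379/7200 13273/3000 9289/2000 2789/600
  27307/7200 25723/6000 7081/1500 7819/1800
  7957/2160 3809/900 3857/900 2299/540

Answer: 3847/1080 29399/7200 3767/800 3271/720
25379/7200 13273/3000 9289/2000 2789/600
27307/7200 25723/6000 7081/1500 7819/1800
7957/2160 3809/900 3857/900 2299/540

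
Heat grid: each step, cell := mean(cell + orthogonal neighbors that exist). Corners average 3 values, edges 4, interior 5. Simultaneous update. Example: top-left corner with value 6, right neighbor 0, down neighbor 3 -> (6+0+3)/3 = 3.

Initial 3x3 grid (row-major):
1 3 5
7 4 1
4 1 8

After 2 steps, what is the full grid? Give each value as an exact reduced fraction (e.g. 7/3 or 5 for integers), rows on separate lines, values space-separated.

After step 1:
  11/3 13/4 3
  4 16/5 9/2
  4 17/4 10/3
After step 2:
  131/36 787/240 43/12
  223/60 96/25 421/120
  49/12 887/240 145/36

Answer: 131/36 787/240 43/12
223/60 96/25 421/120
49/12 887/240 145/36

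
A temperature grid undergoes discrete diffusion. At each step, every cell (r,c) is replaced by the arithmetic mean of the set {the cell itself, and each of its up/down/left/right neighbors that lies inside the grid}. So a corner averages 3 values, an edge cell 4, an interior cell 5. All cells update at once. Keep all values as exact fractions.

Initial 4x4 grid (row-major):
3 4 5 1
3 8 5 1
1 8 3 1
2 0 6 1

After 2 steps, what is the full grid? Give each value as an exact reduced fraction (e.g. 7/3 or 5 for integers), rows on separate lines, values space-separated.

After step 1:
  10/3 5 15/4 7/3
  15/4 28/5 22/5 2
  7/2 4 23/5 3/2
  1 4 5/2 8/3
After step 2:
  145/36 1061/240 929/240 97/36
  971/240 91/20 407/100 307/120
  49/16 217/50 17/5 323/120
  17/6 23/8 413/120 20/9

Answer: 145/36 1061/240 929/240 97/36
971/240 91/20 407/100 307/120
49/16 217/50 17/5 323/120
17/6 23/8 413/120 20/9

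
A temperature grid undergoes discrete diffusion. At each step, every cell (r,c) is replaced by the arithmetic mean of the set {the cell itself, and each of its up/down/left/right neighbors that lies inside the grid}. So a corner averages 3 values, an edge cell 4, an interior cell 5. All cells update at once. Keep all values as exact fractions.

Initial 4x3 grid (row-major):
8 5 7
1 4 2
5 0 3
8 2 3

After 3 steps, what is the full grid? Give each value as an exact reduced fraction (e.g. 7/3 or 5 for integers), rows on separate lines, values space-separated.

After step 1:
  14/3 6 14/3
  9/2 12/5 4
  7/2 14/5 2
  5 13/4 8/3
After step 2:
  91/18 133/30 44/9
  113/30 197/50 49/15
  79/20 279/100 43/15
  47/12 823/240 95/36
After step 3:
  1193/270 8243/1800 1133/270
  15041/3600 5459/1500 6733/1800
  4327/1200 20371/6000 5203/1800
  2711/720 45989/14400 6433/2160

Answer: 1193/270 8243/1800 1133/270
15041/3600 5459/1500 6733/1800
4327/1200 20371/6000 5203/1800
2711/720 45989/14400 6433/2160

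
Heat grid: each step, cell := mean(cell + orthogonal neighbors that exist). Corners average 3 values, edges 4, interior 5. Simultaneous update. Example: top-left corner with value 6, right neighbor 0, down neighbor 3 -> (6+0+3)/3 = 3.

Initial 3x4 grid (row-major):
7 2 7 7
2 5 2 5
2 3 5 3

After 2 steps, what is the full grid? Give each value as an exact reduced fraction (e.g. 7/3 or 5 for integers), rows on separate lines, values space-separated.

Answer: 155/36 973/240 1253/240 181/36
16/5 103/25 98/25 1183/240
121/36 91/30 121/30 71/18

Derivation:
After step 1:
  11/3 21/4 9/2 19/3
  4 14/5 24/5 17/4
  7/3 15/4 13/4 13/3
After step 2:
  155/36 973/240 1253/240 181/36
  16/5 103/25 98/25 1183/240
  121/36 91/30 121/30 71/18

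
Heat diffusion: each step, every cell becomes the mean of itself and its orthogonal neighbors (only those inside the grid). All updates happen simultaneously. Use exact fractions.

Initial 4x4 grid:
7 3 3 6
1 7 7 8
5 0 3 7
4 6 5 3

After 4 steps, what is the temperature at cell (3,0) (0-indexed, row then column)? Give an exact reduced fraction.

Step 1: cell (3,0) = 5
Step 2: cell (3,0) = 15/4
Step 3: cell (3,0) = 163/40
Step 4: cell (3,0) = 14309/3600
Full grid after step 4:
  283579/64800 984217/216000 1109857/216000 43967/8100
  111689/27000 816493/180000 222229/45000 1162567/216000
  4639/1125 5063/1200 19093/4000 24331/4800
  14309/3600 50911/12000 32573/7200 105389/21600

Answer: 14309/3600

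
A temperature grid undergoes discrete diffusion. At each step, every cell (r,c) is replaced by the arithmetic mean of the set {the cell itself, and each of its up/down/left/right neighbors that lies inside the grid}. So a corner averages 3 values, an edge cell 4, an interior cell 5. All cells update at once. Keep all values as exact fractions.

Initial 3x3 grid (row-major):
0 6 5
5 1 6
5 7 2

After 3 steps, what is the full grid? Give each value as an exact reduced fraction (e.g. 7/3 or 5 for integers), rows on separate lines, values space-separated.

After step 1:
  11/3 3 17/3
  11/4 5 7/2
  17/3 15/4 5
After step 2:
  113/36 13/3 73/18
  205/48 18/5 115/24
  73/18 233/48 49/12
After step 3:
  1691/432 2723/720 949/216
  10847/2880 437/100 5951/1440
  949/216 11947/2880 659/144

Answer: 1691/432 2723/720 949/216
10847/2880 437/100 5951/1440
949/216 11947/2880 659/144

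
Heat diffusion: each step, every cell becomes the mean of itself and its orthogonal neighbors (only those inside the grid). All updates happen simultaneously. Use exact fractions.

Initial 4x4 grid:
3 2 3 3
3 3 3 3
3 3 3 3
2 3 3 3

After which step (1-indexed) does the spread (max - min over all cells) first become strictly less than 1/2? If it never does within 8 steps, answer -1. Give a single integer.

Answer: 1

Derivation:
Step 1: max=3, min=8/3, spread=1/3
  -> spread < 1/2 first at step 1
Step 2: max=3, min=49/18, spread=5/18
Step 3: max=3, min=6013/2160, spread=467/2160
Step 4: max=857/288, min=182743/64800, spread=5041/32400
Step 5: max=1851/625, min=5489509/1944000, spread=1339207/9720000
Step 6: max=19115977/6480000, min=165532231/58320000, spread=3255781/29160000
Step 7: max=114259183/38880000, min=4976942533/1749600000, spread=82360351/874800000
Step 8: max=1139864191/388800000, min=149732510143/52488000000, spread=2074577821/26244000000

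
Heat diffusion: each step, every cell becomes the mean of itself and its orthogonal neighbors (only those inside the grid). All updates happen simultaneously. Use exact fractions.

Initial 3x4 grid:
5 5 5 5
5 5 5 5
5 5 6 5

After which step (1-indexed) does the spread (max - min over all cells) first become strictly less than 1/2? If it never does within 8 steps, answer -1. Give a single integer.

Answer: 1

Derivation:
Step 1: max=16/3, min=5, spread=1/3
  -> spread < 1/2 first at step 1
Step 2: max=631/120, min=5, spread=31/120
Step 3: max=5611/1080, min=5, spread=211/1080
Step 4: max=556897/108000, min=9047/1800, spread=14077/108000
Step 5: max=5000407/972000, min=543683/108000, spread=5363/48600
Step 6: max=149540809/29160000, min=302869/60000, spread=93859/1166400
Step 7: max=8958274481/1749600000, min=491336467/97200000, spread=4568723/69984000
Step 8: max=536660435629/104976000000, min=14761618889/2916000000, spread=8387449/167961600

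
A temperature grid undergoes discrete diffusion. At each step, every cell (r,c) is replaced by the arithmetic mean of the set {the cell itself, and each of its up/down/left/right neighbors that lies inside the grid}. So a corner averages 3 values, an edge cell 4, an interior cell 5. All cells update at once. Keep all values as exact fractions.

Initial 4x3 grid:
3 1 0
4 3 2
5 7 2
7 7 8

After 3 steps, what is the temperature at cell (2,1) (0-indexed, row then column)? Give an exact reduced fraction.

Answer: 9477/2000

Derivation:
Step 1: cell (2,1) = 24/5
Step 2: cell (2,1) = 519/100
Step 3: cell (2,1) = 9477/2000
Full grid after step 3:
  6349/2160 34259/14400 1543/720
  836/225 20521/6000 3467/1200
  2327/450 9477/2000 16241/3600
  12683/2160 28243/4800 11623/2160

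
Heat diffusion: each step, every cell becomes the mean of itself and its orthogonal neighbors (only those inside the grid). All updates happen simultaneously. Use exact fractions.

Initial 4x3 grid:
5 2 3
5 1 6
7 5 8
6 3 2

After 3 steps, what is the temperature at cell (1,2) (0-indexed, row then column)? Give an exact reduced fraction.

Answer: 30121/7200

Derivation:
Step 1: cell (1,2) = 9/2
Step 2: cell (1,2) = 1033/240
Step 3: cell (1,2) = 30121/7200
Full grid after step 3:
  709/180 54047/14400 4139/1080
  10457/2400 25393/6000 30121/7200
  34841/7200 6967/1500 32891/7200
  10613/2160 17003/3600 9983/2160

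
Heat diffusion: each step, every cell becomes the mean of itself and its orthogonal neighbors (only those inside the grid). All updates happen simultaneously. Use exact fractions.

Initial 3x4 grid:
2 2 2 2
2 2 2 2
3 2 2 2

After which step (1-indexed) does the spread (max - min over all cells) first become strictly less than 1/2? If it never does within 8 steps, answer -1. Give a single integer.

Answer: 1

Derivation:
Step 1: max=7/3, min=2, spread=1/3
  -> spread < 1/2 first at step 1
Step 2: max=41/18, min=2, spread=5/18
Step 3: max=473/216, min=2, spread=41/216
Step 4: max=56057/25920, min=2, spread=4217/25920
Step 5: max=3319549/1555200, min=14479/7200, spread=38417/311040
Step 6: max=197824211/93312000, min=290597/144000, spread=1903471/18662400
Step 7: max=11798429089/5598720000, min=8755759/4320000, spread=18038617/223948800
Step 8: max=705114582851/335923200000, min=790526759/388800000, spread=883978523/13436928000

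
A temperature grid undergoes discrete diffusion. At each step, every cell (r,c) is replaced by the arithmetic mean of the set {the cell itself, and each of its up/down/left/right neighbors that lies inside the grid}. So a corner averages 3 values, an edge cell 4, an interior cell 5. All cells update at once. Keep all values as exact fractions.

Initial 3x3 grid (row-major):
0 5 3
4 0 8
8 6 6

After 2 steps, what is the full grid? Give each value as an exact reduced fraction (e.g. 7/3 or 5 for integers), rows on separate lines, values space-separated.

Answer: 8/3 56/15 139/36
83/20 377/100 417/80
14/3 167/30 191/36

Derivation:
After step 1:
  3 2 16/3
  3 23/5 17/4
  6 5 20/3
After step 2:
  8/3 56/15 139/36
  83/20 377/100 417/80
  14/3 167/30 191/36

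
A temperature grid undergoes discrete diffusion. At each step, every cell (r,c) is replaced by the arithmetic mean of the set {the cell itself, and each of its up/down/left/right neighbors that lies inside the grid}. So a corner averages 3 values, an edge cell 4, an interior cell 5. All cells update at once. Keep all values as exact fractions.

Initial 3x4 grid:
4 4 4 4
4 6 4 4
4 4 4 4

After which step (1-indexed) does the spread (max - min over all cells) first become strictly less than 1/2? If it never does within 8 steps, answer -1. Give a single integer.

Answer: 2

Derivation:
Step 1: max=9/2, min=4, spread=1/2
Step 2: max=223/50, min=4, spread=23/50
  -> spread < 1/2 first at step 2
Step 3: max=10411/2400, min=813/200, spread=131/480
Step 4: max=92951/21600, min=14791/3600, spread=841/4320
Step 5: max=37102051/8640000, min=2973373/720000, spread=56863/345600
Step 6: max=332574341/77760000, min=26909543/6480000, spread=386393/3110400
Step 7: max=132809723131/31104000000, min=10788358813/2592000000, spread=26795339/248832000
Step 8: max=7948775714129/1866240000000, min=649166149667/155520000000, spread=254051069/2985984000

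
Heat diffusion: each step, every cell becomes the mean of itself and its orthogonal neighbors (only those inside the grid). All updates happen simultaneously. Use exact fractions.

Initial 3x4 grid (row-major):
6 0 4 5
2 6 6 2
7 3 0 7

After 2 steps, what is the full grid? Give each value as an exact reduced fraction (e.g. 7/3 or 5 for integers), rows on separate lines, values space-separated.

After step 1:
  8/3 4 15/4 11/3
  21/4 17/5 18/5 5
  4 4 4 3
After step 2:
  143/36 829/240 901/240 149/36
  919/240 81/20 79/20 229/60
  53/12 77/20 73/20 4

Answer: 143/36 829/240 901/240 149/36
919/240 81/20 79/20 229/60
53/12 77/20 73/20 4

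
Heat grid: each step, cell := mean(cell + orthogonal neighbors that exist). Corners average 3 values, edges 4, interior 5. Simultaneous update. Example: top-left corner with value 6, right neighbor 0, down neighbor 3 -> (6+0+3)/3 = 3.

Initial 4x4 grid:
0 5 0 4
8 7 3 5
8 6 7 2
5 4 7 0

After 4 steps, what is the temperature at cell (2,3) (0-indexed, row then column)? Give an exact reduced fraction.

Answer: 146507/36000

Derivation:
Step 1: cell (2,3) = 7/2
Step 2: cell (2,3) = 15/4
Step 3: cell (2,3) = 4733/1200
Step 4: cell (2,3) = 146507/36000
Full grid after step 4:
  153313/32400 95087/21600 46567/12000 2432/675
  28223/5400 435769/90000 21307/5000 137291/36000
  152387/27000 477131/90000 17177/3750 146507/36000
  186431/32400 578693/108000 168307/36000 22549/5400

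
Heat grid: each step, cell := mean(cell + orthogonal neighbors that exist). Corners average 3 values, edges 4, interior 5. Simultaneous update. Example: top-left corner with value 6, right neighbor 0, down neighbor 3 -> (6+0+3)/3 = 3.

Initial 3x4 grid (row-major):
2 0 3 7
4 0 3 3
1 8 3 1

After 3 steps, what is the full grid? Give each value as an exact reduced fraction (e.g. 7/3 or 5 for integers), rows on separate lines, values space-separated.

Answer: 109/48 913/400 2713/900 434/135
35083/14400 2119/750 17137/6000 23779/7200
671/216 21059/7200 22979/7200 6629/2160

Derivation:
After step 1:
  2 5/4 13/4 13/3
  7/4 3 12/5 7/2
  13/3 3 15/4 7/3
After step 2:
  5/3 19/8 337/120 133/36
  133/48 57/25 159/50 377/120
  109/36 169/48 689/240 115/36
After step 3:
  109/48 913/400 2713/900 434/135
  35083/14400 2119/750 17137/6000 23779/7200
  671/216 21059/7200 22979/7200 6629/2160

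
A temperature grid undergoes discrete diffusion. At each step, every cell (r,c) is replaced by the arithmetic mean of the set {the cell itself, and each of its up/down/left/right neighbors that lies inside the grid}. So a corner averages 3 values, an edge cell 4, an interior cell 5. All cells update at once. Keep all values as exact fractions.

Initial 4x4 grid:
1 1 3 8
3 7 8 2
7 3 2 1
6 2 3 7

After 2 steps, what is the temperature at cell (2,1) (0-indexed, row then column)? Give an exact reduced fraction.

Step 1: cell (2,1) = 21/5
Step 2: cell (2,1) = 81/20
Full grid after step 2:
  55/18 211/60 251/60 169/36
  919/240 41/10 439/100 989/240
  369/80 81/20 37/10 889/240
  53/12 81/20 211/60 61/18

Answer: 81/20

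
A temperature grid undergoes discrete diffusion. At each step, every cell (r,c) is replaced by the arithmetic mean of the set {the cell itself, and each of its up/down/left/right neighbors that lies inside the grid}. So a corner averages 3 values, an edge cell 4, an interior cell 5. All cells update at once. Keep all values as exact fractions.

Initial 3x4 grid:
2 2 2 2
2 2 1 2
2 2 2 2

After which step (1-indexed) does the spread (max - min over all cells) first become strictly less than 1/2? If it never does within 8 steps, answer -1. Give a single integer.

Answer: 1

Derivation:
Step 1: max=2, min=7/4, spread=1/4
  -> spread < 1/2 first at step 1
Step 2: max=2, min=177/100, spread=23/100
Step 3: max=787/400, min=8789/4800, spread=131/960
Step 4: max=14009/7200, min=79849/43200, spread=841/8640
Step 5: max=2786627/1440000, min=32017949/17280000, spread=56863/691200
Step 6: max=24930457/12960000, min=289505659/155520000, spread=386393/6220800
Step 7: max=9947641187/5184000000, min=116022276869/62208000000, spread=26795339/497664000
Step 8: max=594993850333/311040000000, min=6981144285871/3732480000000, spread=254051069/5971968000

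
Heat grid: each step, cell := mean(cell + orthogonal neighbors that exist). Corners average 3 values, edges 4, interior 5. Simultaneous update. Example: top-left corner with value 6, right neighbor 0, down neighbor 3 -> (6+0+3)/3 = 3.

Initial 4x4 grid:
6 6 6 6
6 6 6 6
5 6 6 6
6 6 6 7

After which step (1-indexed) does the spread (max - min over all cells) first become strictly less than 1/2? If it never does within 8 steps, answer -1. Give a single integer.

Answer: 3

Derivation:
Step 1: max=19/3, min=17/3, spread=2/3
Step 2: max=113/18, min=689/120, spread=193/360
Step 3: max=1337/216, min=12583/2160, spread=787/2160
  -> spread < 1/2 first at step 3
Step 4: max=199039/32400, min=632597/108000, spread=92599/324000
Step 5: max=5937013/972000, min=19078253/3240000, spread=2135371/9720000
Step 6: max=177349993/29160000, min=35876429/6075000, spread=25715669/145800000
Step 7: max=1060762859/174960000, min=17266106849/2916000000, spread=1239822403/8748000000
Step 8: max=158718121489/26244000000, min=259475776411/43740000000, spread=3790819553/32805000000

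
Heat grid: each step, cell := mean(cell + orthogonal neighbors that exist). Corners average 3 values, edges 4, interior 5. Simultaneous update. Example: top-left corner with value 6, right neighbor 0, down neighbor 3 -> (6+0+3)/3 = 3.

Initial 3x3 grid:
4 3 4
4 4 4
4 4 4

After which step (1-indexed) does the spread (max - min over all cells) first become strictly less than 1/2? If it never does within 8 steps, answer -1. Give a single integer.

Step 1: max=4, min=11/3, spread=1/3
  -> spread < 1/2 first at step 1
Step 2: max=4, min=893/240, spread=67/240
Step 3: max=793/200, min=8203/2160, spread=1807/10800
Step 4: max=21239/5400, min=3298037/864000, spread=33401/288000
Step 5: max=2116609/540000, min=29874067/7776000, spread=3025513/38880000
Step 6: max=112444051/28800000, min=11976673133/3110400000, spread=53531/995328
Step 7: max=30312883949/7776000000, min=720463074151/186624000000, spread=450953/11943936
Step 8: max=3631471389481/933120000000, min=43280856439397/11197440000000, spread=3799043/143327232

Answer: 1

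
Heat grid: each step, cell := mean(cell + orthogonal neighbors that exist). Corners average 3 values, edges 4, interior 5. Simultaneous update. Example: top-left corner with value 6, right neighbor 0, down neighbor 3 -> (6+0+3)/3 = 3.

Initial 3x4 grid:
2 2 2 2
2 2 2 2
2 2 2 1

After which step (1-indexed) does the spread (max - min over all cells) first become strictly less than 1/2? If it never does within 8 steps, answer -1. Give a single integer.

Step 1: max=2, min=5/3, spread=1/3
  -> spread < 1/2 first at step 1
Step 2: max=2, min=31/18, spread=5/18
Step 3: max=2, min=391/216, spread=41/216
Step 4: max=2, min=47623/25920, spread=4217/25920
Step 5: max=14321/7200, min=2901251/1555200, spread=38417/311040
Step 6: max=285403/144000, min=175423789/93312000, spread=1903471/18662400
Step 7: max=8524241/4320000, min=10596450911/5598720000, spread=18038617/223948800
Step 8: max=764673241/388800000, min=638578217149/335923200000, spread=883978523/13436928000

Answer: 1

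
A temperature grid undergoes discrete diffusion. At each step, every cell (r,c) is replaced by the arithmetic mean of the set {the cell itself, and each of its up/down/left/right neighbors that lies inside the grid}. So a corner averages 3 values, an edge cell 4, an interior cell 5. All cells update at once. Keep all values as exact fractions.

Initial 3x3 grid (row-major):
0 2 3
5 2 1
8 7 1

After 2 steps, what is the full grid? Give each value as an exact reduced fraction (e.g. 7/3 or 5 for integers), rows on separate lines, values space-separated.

Answer: 47/18 569/240 11/6
323/80 303/100 203/80
179/36 527/120 37/12

Derivation:
After step 1:
  7/3 7/4 2
  15/4 17/5 7/4
  20/3 9/2 3
After step 2:
  47/18 569/240 11/6
  323/80 303/100 203/80
  179/36 527/120 37/12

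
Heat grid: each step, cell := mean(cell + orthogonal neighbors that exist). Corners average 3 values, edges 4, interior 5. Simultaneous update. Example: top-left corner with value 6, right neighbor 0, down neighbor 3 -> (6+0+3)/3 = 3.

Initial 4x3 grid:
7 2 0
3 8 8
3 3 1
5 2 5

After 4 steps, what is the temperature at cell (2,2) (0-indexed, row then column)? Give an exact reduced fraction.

Step 1: cell (2,2) = 17/4
Step 2: cell (2,2) = 437/120
Step 3: cell (2,2) = 6883/1800
Step 4: cell (2,2) = 409817/108000
Full grid after step 4:
  185003/43200 3633311/864000 532759/129600
  301333/72000 1481299/360000 435187/108000
  842759/216000 464483/120000 409817/108000
  478279/129600 1041167/288000 470729/129600

Answer: 409817/108000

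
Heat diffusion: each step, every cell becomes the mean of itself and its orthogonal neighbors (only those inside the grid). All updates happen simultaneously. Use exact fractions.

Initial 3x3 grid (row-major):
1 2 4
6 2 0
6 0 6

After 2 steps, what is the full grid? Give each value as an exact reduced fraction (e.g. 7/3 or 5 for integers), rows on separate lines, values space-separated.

After step 1:
  3 9/4 2
  15/4 2 3
  4 7/2 2
After step 2:
  3 37/16 29/12
  51/16 29/10 9/4
  15/4 23/8 17/6

Answer: 3 37/16 29/12
51/16 29/10 9/4
15/4 23/8 17/6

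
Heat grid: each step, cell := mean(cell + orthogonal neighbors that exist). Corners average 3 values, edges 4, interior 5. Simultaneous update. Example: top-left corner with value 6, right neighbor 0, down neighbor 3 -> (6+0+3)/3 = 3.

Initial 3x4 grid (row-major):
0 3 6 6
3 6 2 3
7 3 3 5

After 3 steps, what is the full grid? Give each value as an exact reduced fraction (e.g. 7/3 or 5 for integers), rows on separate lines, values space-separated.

Answer: 301/90 1483/400 4739/1200 77/18
6761/1800 5543/1500 1507/375 7201/1800
2111/540 3643/900 6871/1800 211/54

Derivation:
After step 1:
  2 15/4 17/4 5
  4 17/5 4 4
  13/3 19/4 13/4 11/3
After step 2:
  13/4 67/20 17/4 53/12
  103/30 199/50 189/50 25/6
  157/36 59/15 47/12 131/36
After step 3:
  301/90 1483/400 4739/1200 77/18
  6761/1800 5543/1500 1507/375 7201/1800
  2111/540 3643/900 6871/1800 211/54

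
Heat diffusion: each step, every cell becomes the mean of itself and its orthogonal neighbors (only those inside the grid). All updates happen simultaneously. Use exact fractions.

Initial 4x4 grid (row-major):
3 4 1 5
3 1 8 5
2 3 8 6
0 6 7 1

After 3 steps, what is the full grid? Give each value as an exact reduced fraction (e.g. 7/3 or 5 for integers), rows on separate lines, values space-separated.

Answer: 1607/540 23789/7200 30613/7200 9571/2160
20819/7200 5639/1500 26533/6000 2263/450
22507/7200 23149/6000 2983/600 461/90
1391/432 14501/3600 3481/720 5657/1080

Derivation:
After step 1:
  10/3 9/4 9/2 11/3
  9/4 19/5 23/5 6
  2 4 32/5 5
  8/3 4 11/2 14/3
After step 2:
  47/18 833/240 901/240 85/18
  683/240 169/50 253/50 289/60
  131/48 101/25 51/10 331/60
  26/9 97/24 617/120 91/18
After step 3:
  1607/540 23789/7200 30613/7200 9571/2160
  20819/7200 5639/1500 26533/6000 2263/450
  22507/7200 23149/6000 2983/600 461/90
  1391/432 14501/3600 3481/720 5657/1080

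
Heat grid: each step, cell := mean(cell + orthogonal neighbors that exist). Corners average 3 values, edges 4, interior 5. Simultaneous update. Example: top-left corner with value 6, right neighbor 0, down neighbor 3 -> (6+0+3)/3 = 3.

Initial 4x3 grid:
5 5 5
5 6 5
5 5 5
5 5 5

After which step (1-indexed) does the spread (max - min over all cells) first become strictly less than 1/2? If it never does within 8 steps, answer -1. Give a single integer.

Answer: 1

Derivation:
Step 1: max=21/4, min=5, spread=1/4
  -> spread < 1/2 first at step 1
Step 2: max=523/100, min=5, spread=23/100
Step 3: max=24811/4800, min=2013/400, spread=131/960
Step 4: max=222551/43200, min=36391/7200, spread=841/8640
Step 5: max=88942051/17280000, min=7293373/1440000, spread=56863/691200
Step 6: max=799134341/155520000, min=65789543/12960000, spread=386393/6220800
Step 7: max=319433723131/62208000000, min=26340358813/5184000000, spread=26795339/497664000
Step 8: max=19146215714129/3732480000000, min=1582286149667/311040000000, spread=254051069/5971968000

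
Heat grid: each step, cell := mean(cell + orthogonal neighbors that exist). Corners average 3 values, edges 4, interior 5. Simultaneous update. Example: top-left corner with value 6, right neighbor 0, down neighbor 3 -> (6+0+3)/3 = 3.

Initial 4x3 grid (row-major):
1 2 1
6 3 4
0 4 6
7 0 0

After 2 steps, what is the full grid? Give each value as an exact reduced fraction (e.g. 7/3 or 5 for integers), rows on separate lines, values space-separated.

Answer: 29/12 653/240 91/36
271/80 283/100 197/60
701/240 169/50 29/10
28/9 581/240 11/4

Derivation:
After step 1:
  3 7/4 7/3
  5/2 19/5 7/2
  17/4 13/5 7/2
  7/3 11/4 2
After step 2:
  29/12 653/240 91/36
  271/80 283/100 197/60
  701/240 169/50 29/10
  28/9 581/240 11/4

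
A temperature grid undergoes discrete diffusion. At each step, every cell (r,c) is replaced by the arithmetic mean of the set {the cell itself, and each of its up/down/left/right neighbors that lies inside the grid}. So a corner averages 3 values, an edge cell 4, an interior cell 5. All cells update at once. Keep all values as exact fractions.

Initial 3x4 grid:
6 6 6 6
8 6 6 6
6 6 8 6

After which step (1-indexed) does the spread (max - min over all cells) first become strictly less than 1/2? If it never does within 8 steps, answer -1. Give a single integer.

Step 1: max=20/3, min=6, spread=2/3
Step 2: max=787/120, min=6, spread=67/120
Step 3: max=7067/1080, min=551/90, spread=91/216
  -> spread < 1/2 first at step 3
Step 4: max=421123/64800, min=16657/2700, spread=4271/12960
Step 5: max=25156997/3888000, min=37289/6000, spread=39749/155520
Step 6: max=1503578023/233280000, min=7586419/1215000, spread=1879423/9331200
Step 7: max=89938711157/13996800000, min=1827479959/291600000, spread=3551477/22394880
Step 8: max=5383203076063/839808000000, min=9162151213/1458000000, spread=846431819/6718464000

Answer: 3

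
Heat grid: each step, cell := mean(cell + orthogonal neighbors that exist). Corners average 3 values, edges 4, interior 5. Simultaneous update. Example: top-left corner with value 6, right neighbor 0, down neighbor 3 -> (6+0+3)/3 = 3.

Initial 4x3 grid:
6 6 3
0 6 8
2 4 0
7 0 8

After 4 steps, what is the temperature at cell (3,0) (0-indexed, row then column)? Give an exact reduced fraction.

Answer: 5719/1600

Derivation:
Step 1: cell (3,0) = 3
Step 2: cell (3,0) = 11/3
Step 3: cell (3,0) = 1189/360
Step 4: cell (3,0) = 5719/1600
Full grid after step 4:
  183283/43200 3944311/864000 602249/129600
  291283/72000 1491749/360000 967099/216000
  258203/72000 1406699/360000 852859/216000
  5719/1600 3085801/864000 500039/129600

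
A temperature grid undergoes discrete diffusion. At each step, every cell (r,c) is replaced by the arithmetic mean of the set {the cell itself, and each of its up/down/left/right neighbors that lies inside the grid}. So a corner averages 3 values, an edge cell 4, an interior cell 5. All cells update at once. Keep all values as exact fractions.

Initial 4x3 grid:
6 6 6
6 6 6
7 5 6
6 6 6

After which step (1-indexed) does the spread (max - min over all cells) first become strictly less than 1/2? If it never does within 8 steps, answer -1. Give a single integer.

Step 1: max=19/3, min=23/4, spread=7/12
Step 2: max=295/48, min=35/6, spread=5/16
  -> spread < 1/2 first at step 2
Step 3: max=655/108, min=14111/2400, spread=4001/21600
Step 4: max=1303241/216000, min=28393/4800, spread=6389/54000
Step 5: max=101528/16875, min=356119/60000, spread=1753/21600
Step 6: max=233485483/38880000, min=925063307/155520000, spread=71029/1244160
Step 7: max=5829492413/972000000, min=23164152527/3888000000, spread=410179/10368000
Step 8: max=838851613423/139968000000, min=3338276580067/559872000000, spread=45679663/1492992000

Answer: 2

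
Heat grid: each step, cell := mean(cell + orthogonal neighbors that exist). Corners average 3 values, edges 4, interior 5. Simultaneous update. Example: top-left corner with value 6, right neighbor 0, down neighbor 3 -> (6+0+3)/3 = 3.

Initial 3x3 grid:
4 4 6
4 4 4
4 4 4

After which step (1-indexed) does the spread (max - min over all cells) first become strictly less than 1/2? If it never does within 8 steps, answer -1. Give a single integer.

Step 1: max=14/3, min=4, spread=2/3
Step 2: max=41/9, min=4, spread=5/9
Step 3: max=473/108, min=4, spread=41/108
  -> spread < 1/2 first at step 3
Step 4: max=28051/6480, min=731/180, spread=347/1296
Step 5: max=1662137/388800, min=7357/1800, spread=2921/15552
Step 6: max=99140539/23328000, min=889483/216000, spread=24611/186624
Step 7: max=5917442033/1399680000, min=20096741/4860000, spread=207329/2239488
Step 8: max=353953152451/83980800000, min=1075601599/259200000, spread=1746635/26873856

Answer: 3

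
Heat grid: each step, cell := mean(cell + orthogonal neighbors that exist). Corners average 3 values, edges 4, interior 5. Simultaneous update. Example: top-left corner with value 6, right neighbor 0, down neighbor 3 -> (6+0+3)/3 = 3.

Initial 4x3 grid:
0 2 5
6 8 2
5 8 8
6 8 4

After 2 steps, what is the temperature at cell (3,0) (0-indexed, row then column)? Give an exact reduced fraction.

Step 1: cell (3,0) = 19/3
Step 2: cell (3,0) = 229/36
Full grid after step 2:
  67/18 877/240 25/6
  283/60 537/100 389/80
  371/60 617/100 1519/240
  229/36 269/40 56/9

Answer: 229/36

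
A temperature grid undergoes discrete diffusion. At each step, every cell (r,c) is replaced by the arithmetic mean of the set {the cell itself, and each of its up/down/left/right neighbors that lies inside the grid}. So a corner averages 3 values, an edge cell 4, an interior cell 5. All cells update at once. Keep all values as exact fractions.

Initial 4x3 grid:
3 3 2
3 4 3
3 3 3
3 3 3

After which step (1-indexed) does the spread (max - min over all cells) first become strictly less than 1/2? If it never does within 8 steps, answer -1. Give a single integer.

Step 1: max=13/4, min=8/3, spread=7/12
Step 2: max=313/100, min=26/9, spread=217/900
  -> spread < 1/2 first at step 2
Step 3: max=7463/2400, min=397/135, spread=3647/21600
Step 4: max=24649/8000, min=48421/16200, spread=59729/648000
Step 5: max=6624997/2160000, min=2919569/972000, spread=1233593/19440000
Step 6: max=16538027/5400000, min=88017623/29160000, spread=3219307/72900000
Step 7: max=2377404817/777600000, min=10583748989/3499200000, spread=1833163/55987200
Step 8: max=142501070003/46656000000, min=636204414451/209952000000, spread=80806409/3359232000

Answer: 2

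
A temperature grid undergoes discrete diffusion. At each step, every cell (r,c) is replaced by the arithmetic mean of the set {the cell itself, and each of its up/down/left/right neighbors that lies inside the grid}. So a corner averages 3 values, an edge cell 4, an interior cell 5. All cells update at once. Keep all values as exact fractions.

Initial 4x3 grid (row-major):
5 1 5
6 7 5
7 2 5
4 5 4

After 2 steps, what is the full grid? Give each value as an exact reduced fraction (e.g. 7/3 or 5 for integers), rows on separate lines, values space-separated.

Answer: 59/12 491/120 41/9
24/5 513/100 521/120
323/60 219/50 581/120
83/18 379/80 149/36

Derivation:
After step 1:
  4 9/2 11/3
  25/4 21/5 11/2
  19/4 26/5 4
  16/3 15/4 14/3
After step 2:
  59/12 491/120 41/9
  24/5 513/100 521/120
  323/60 219/50 581/120
  83/18 379/80 149/36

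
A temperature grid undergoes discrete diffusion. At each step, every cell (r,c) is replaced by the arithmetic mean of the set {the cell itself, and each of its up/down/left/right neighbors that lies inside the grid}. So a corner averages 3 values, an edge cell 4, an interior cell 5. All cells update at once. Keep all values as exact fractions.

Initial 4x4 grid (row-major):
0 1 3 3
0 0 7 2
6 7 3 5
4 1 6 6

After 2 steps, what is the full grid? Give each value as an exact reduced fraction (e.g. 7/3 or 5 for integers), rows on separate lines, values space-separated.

After step 1:
  1/3 1 7/2 8/3
  3/2 3 3 17/4
  17/4 17/5 28/5 4
  11/3 9/2 4 17/3
After step 2:
  17/18 47/24 61/24 125/36
  109/48 119/50 387/100 167/48
  769/240 83/20 4 1171/240
  149/36 467/120 593/120 41/9

Answer: 17/18 47/24 61/24 125/36
109/48 119/50 387/100 167/48
769/240 83/20 4 1171/240
149/36 467/120 593/120 41/9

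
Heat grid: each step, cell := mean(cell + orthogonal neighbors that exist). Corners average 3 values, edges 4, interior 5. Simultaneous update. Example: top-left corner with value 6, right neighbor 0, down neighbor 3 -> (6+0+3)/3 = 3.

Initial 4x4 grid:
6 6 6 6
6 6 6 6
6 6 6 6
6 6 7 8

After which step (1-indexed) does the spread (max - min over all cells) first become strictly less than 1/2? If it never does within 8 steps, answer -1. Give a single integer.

Step 1: max=7, min=6, spread=1
Step 2: max=27/4, min=6, spread=3/4
Step 3: max=263/40, min=6, spread=23/40
Step 4: max=2591/400, min=6, spread=191/400
  -> spread < 1/2 first at step 4
Step 5: max=230599/36000, min=54079/9000, spread=1587/4000
Step 6: max=6863591/1080000, min=3251899/540000, spread=39977/120000
Step 7: max=68216921/10800000, min=1629923/270000, spread=1006667/3600000
Step 8: max=6110744323/972000000, min=588230041/97200000, spread=25382657/108000000

Answer: 4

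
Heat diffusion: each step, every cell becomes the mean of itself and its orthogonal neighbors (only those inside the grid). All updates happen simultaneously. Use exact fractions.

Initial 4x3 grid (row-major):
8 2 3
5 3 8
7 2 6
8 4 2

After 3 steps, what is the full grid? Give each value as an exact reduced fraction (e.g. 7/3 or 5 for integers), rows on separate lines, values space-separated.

Answer: 229/48 4123/900 953/216
4021/800 27557/6000 16207/3600
36569/7200 28517/6000 879/200
11129/2160 16747/3600 533/120

Derivation:
After step 1:
  5 4 13/3
  23/4 4 5
  11/2 22/5 9/2
  19/3 4 4
After step 2:
  59/12 13/3 40/9
  81/16 463/100 107/24
  1319/240 112/25 179/40
  95/18 281/60 25/6
After step 3:
  229/48 4123/900 953/216
  4021/800 27557/6000 16207/3600
  36569/7200 28517/6000 879/200
  11129/2160 16747/3600 533/120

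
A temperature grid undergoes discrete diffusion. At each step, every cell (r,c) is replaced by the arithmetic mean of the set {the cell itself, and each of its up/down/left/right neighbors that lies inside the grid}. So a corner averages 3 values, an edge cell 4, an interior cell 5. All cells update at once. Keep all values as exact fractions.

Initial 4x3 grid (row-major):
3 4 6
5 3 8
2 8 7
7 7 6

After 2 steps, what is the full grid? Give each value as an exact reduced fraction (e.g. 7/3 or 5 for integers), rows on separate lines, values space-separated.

Answer: 15/4 49/10 16/3
367/80 97/20 497/80
1169/240 123/20 1519/240
107/18 61/10 251/36

Derivation:
After step 1:
  4 4 6
  13/4 28/5 6
  11/2 27/5 29/4
  16/3 7 20/3
After step 2:
  15/4 49/10 16/3
  367/80 97/20 497/80
  1169/240 123/20 1519/240
  107/18 61/10 251/36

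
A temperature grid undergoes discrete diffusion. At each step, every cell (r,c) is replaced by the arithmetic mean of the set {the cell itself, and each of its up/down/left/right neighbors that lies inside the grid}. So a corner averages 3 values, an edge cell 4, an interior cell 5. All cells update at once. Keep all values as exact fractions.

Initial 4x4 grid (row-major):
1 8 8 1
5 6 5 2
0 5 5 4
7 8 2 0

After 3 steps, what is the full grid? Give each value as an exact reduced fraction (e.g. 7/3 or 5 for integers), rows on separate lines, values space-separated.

After step 1:
  14/3 23/4 11/2 11/3
  3 29/5 26/5 3
  17/4 24/5 21/5 11/4
  5 11/2 15/4 2
After step 2:
  161/36 1303/240 1207/240 73/18
  1063/240 491/100 237/50 877/240
  341/80 491/100 207/50 239/80
  59/12 381/80 309/80 17/6
After step 3:
  5159/1080 35713/7200 34657/7200 2293/540
  32533/7200 14651/3000 3371/750 27787/7200
  11111/2400 4597/1000 516/125 2723/800
  1673/360 11071/2400 9359/2400 581/180

Answer: 5159/1080 35713/7200 34657/7200 2293/540
32533/7200 14651/3000 3371/750 27787/7200
11111/2400 4597/1000 516/125 2723/800
1673/360 11071/2400 9359/2400 581/180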